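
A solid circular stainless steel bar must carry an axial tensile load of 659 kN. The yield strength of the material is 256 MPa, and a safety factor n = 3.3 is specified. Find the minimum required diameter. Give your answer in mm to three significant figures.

Allowable stress σ_allow = 256/3.3 = 77.58 MPa.
Required area A = F/σ_allow = 659000/77.58 = 8495 mm².
A = πd²/4 → d = √(4A/π) = 104.0 mm.

d = 104 mm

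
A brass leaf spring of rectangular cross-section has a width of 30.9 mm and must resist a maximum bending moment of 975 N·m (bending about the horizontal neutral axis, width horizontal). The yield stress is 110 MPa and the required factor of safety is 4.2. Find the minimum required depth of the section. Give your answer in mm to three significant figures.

σ_allow = 110/4.2 = 26.19 MPa.
For a rectangular section σ = 6M/(bh²), so h² = 6M/(b σ_allow) = 6×975000/(30.9×26.19) = 7229 mm².
h = 85.02 mm.

h = 85.0 mm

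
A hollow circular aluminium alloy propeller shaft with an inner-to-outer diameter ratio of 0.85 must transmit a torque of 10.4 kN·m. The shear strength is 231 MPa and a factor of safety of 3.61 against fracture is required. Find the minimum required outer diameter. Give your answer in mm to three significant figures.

τ_allow = 231/3.61 = 63.99 MPa.
For a hollow shaft τ = 16T/[πd_o³(1−k⁴)] with k = 0.85, so 1−k⁴ = 0.4780.
d_o³ = 16T/[π τ_allow (1−k⁴)] = 16×1.0400×10^7/(π×63.99×0.4780) = 1.732×10^6 mm³.
d_o = 120.1 mm.

d_o = 120 mm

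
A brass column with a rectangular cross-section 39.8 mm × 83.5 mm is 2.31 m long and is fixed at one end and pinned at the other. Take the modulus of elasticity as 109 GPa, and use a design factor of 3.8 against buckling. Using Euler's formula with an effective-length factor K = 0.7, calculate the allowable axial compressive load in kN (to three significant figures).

P_allow = 47.5 kN

Buckling occurs about the weak axis: I_min = h·b³/12 = 83.5×39.8³/12 = 438700 mm⁴ (b = 39.8 mm is the smaller dimension).
Effective length L_e = KL = 0.7×2.31 m = 1617 mm.
Euler critical load P_cr = π²EI/L_e² = π²×109000×438700/1617² = 180500 N.
P_allow = P_cr/n = 180500/3.8 = 47500 N.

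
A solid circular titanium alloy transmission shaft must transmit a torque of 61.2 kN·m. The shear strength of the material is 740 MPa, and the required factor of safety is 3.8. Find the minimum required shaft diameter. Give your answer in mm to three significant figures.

Allowable shear stress τ_allow = 740/3.8 = 194.7 MPa.
For a solid shaft τ = 16T/(πd³), so d³ = 16T/(π τ_allow) = 16×6.1200×10^7/(π×194.7) = 1.601×10^6 mm³.
d = (1.601×10^6)^(1/3) = 117.0 mm.

d = 117 mm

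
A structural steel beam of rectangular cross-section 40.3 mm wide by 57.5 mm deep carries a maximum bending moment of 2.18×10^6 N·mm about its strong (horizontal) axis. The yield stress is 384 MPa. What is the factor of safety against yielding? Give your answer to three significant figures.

Section modulus S = bh²/6 = 40.3×57.5²/6 = 22210 mm³.
σ = M/S = 2180000/22210 = 98.17 MPa.
n = 384/98.17 = 3.912.

n = 3.91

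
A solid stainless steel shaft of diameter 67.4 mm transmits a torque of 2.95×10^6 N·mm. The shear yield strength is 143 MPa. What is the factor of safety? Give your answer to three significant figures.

n = 2.91

τ = 16T/(πd³) = 16×2950000/(π×67.4³) = 49.07 MPa.
n = τ_limit/τ = 143/49.07 = 2.914.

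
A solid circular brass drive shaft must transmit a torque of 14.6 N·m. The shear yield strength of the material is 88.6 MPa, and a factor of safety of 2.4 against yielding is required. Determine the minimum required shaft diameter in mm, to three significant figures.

d = 12.6 mm

Allowable shear stress τ_allow = 88.6/2.4 = 36.92 MPa.
For a solid shaft τ = 16T/(πd³), so d³ = 16T/(π τ_allow) = 16×14600/(π×36.92) = 2014 mm³.
d = (2014)^(1/3) = 12.63 mm.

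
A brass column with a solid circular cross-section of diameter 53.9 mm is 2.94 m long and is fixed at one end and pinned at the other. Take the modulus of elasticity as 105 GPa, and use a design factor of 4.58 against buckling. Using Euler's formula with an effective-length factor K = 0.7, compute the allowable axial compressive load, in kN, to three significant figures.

I = πd⁴/64 = π×53.9⁴/64 = 414300 mm⁴.
Effective length L_e = KL = 0.7×2.94 m = 2058 mm.
Euler critical load P_cr = π²EI/L_e² = π²×105000×414300/2058² = 101400 N.
P_allow = P_cr/n = 101400/4.58 = 22130 N.

P_allow = 22.1 kN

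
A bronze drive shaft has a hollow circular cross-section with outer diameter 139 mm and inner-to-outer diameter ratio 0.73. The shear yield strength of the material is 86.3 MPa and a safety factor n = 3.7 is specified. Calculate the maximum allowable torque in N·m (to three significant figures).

τ_allow = 86.3/3.7 = 23.32 MPa.
For a hollow shaft T_allow = τ_allow·πd_o³(1−k⁴)/16 with 1−k⁴ = 0.7160, so πd_o³(1−k⁴)/16 = 377600 mm³.
T_allow = 23.32×377600 = 8.807×10^6 N·mm = 8807 N·m.

T_allow = 8810 N·m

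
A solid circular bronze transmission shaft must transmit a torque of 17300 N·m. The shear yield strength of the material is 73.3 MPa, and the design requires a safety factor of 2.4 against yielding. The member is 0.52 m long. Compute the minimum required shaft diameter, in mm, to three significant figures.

d = 142 mm

Allowable shear stress τ_allow = 73.3/2.4 = 30.54 MPa.
For a solid shaft τ = 16T/(πd³), so d³ = 16T/(π τ_allow) = 16×1.7300×10^7/(π×30.54) = 2.885×10^6 mm³.
d = (2.885×10^6)^(1/3) = 142.4 mm.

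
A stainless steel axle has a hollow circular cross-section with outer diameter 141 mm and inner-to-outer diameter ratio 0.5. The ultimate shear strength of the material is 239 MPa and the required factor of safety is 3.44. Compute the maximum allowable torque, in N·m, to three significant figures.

τ_allow = 239/3.44 = 69.48 MPa.
For a hollow shaft T_allow = τ_allow·πd_o³(1−k⁴)/16 with 1−k⁴ = 0.9375, so πd_o³(1−k⁴)/16 = 516000 mm³.
T_allow = 69.48×516000 = 3.585×10^7 N·mm = 35850 N·m.

T_allow = 35900 N·m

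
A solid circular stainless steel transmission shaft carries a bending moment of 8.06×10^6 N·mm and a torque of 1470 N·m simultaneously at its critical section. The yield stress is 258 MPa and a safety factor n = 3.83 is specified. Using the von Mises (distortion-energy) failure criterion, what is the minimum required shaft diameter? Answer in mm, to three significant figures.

d = 107 mm

σ_allow = σ_y/n = 258/3.83 = 67.36 MPa.
For a solid shaft σ_b = 32M/(πd³) and τ = 16T/(πd³), so the von Mises stress is σ' = (16/πd³)·√(4M²+3T²).
√(4M²+3T²) = √(4×(8.060×10^6)² + 3×(1.470×10^6)²) = 1.632×10^7 N·mm.
d³ = 16×1.632×10^7/(π×67.36) = 1.234×10^6 mm³.
d = 107.3 mm.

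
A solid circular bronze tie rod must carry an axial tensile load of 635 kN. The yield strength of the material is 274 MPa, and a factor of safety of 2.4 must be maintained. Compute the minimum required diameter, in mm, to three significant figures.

d = 84.2 mm

Allowable stress σ_allow = 274/2.4 = 114.2 MPa.
Required area A = F/σ_allow = 635000/114.2 = 5562 mm².
A = πd²/4 → d = √(4A/π) = 84.15 mm.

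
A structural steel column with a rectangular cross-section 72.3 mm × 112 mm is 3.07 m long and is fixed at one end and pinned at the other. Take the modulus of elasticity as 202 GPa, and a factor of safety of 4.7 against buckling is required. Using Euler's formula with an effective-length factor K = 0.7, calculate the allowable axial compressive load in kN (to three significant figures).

P_allow = 324 kN

Buckling occurs about the weak axis: I_min = h·b³/12 = 112×72.3³/12 = 3.527×10^6 mm⁴ (b = 72.3 mm is the smaller dimension).
Effective length L_e = KL = 0.7×3.07 m = 2149 mm.
Euler critical load P_cr = π²EI/L_e² = π²×202000×3.527×10^6/2149² = 1.523×10^6 N.
P_allow = P_cr/n = 1.523×10^6/4.7 = 324000 N.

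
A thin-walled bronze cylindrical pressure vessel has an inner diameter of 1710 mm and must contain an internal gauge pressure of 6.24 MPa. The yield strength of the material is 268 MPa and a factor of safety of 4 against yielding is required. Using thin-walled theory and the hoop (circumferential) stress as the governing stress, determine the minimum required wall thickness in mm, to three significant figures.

σ_allow = 268/4 = 67.00 MPa.
Hoop stress σ_h = pD/(2t), so t = pD/(2σ_allow) = 6.24×1710/(2×67.00) = 79.63 mm.

t = 79.6 mm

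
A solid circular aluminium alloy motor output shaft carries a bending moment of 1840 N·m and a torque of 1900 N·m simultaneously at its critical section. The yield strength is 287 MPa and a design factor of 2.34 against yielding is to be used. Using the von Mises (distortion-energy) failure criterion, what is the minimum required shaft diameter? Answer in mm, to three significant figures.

d = 59.0 mm

σ_allow = σ_y/n = 287/2.34 = 122.6 MPa.
For a solid shaft σ_b = 32M/(πd³) and τ = 16T/(πd³), so the von Mises stress is σ' = (16/πd³)·√(4M²+3T²).
√(4M²+3T²) = √(4×(1.840×10^6)² + 3×(1.900×10^6)²) = 4.937×10^6 N·mm.
d³ = 16×4.937×10^6/(π×122.6) = 205000 mm³.
d = 58.96 mm.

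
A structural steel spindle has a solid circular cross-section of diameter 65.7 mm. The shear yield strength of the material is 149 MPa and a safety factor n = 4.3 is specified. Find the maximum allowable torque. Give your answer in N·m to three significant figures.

T_allow = 1930 N·m

τ_allow = 149/4.3 = 34.65 MPa.
For a solid shaft T_allow = τ_allow·πd³/16; πd³/16 = π×65.7³/16 = 55680 mm³.
T_allow = 34.65×55680 = 1.929×10^6 N·mm = 1929 N·m.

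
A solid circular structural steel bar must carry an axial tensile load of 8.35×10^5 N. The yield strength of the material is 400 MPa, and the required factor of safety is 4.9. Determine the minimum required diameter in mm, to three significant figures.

d = 114 mm

Allowable stress σ_allow = 400/4.9 = 81.63 MPa.
Required area A = F/σ_allow = 835000/81.63 = 10230 mm².
A = πd²/4 → d = √(4A/π) = 114.1 mm.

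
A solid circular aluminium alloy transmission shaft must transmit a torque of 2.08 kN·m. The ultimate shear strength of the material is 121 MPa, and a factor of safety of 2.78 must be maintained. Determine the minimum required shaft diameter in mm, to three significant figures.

Allowable shear stress τ_allow = 121/2.78 = 43.53 MPa.
For a solid shaft τ = 16T/(πd³), so d³ = 16T/(π τ_allow) = 16×2080000/(π×43.53) = 243400 mm³.
d = (243400)^(1/3) = 62.44 mm.

d = 62.4 mm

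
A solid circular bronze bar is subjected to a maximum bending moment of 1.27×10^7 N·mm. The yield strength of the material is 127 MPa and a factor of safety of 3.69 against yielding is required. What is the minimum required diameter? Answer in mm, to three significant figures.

d = 155 mm

σ_allow = 127/3.69 = 34.42 MPa.
For a solid circular section σ = 32M/(πd³), so d³ = 32M/(π σ_allow) = 32×1.2700×10^7/(π×34.42) = 3.759×10^6 mm³.
d = 155.5 mm.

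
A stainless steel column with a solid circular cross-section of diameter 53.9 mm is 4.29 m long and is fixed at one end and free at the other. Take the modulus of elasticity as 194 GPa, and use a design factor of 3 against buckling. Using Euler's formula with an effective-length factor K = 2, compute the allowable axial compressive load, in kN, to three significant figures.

I = πd⁴/64 = π×53.9⁴/64 = 414300 mm⁴.
Effective length L_e = KL = 2×4.29 m = 8580 mm.
Euler critical load P_cr = π²EI/L_e² = π²×194000×414300/8580² = 10780 N.
P_allow = P_cr/n = 10780/3 = 3592 N.

P_allow = 3.59 kN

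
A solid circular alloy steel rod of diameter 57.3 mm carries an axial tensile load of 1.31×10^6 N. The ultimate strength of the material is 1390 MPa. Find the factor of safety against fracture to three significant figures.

n = 2.74

A = πd²/4 = 2579 mm².
σ = F/A = 1310000/2579 = 508.0 MPa.
n = 1390/508.0 = 2.736.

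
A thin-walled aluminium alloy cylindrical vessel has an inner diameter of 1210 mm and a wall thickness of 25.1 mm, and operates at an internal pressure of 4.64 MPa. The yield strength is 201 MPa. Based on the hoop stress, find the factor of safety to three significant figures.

σ_h = pD/(2t) = 4.64×1210/(2×25.1) = 111.8 MPa.
n = 201/111.8 = 1.797.

n = 1.80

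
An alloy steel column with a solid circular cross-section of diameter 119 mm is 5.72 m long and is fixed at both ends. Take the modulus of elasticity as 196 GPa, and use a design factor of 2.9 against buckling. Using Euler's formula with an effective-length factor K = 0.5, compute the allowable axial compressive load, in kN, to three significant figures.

I = πd⁴/64 = π×119⁴/64 = 9.844×10^6 mm⁴.
Effective length L_e = KL = 0.5×5.72 m = 2860 mm.
Euler critical load P_cr = π²EI/L_e² = π²×196000×9.844×10^6/2860² = 2.328×10^6 N.
P_allow = P_cr/n = 2.328×10^6/2.9 = 802800 N.

P_allow = 803 kN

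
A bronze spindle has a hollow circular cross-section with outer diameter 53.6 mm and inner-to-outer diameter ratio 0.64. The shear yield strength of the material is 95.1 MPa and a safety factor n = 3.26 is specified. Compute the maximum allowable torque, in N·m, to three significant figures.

τ_allow = 95.1/3.26 = 29.17 MPa.
For a hollow shaft T_allow = τ_allow·πd_o³(1−k⁴)/16 with 1−k⁴ = 0.8322, so πd_o³(1−k⁴)/16 = 25160 mm³.
T_allow = 29.17×25160 = 734100 N·mm = 734.1 N·m.

T_allow = 734 N·m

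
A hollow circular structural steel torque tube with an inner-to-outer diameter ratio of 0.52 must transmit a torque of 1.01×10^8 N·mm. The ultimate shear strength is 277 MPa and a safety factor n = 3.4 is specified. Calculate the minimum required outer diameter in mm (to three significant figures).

d_o = 190 mm

τ_allow = 277/3.4 = 81.47 MPa.
For a hollow shaft τ = 16T/[πd_o³(1−k⁴)] with k = 0.52, so 1−k⁴ = 0.9269.
d_o³ = 16T/[π τ_allow (1−k⁴)] = 16×1.0100×10^8/(π×81.47×0.9269) = 6.812×10^6 mm³.
d_o = 189.6 mm.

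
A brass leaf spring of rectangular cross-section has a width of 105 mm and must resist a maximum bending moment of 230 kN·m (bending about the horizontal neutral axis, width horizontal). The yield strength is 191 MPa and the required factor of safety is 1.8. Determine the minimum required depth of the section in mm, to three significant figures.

σ_allow = 191/1.8 = 106.1 MPa.
For a rectangular section σ = 6M/(bh²), so h² = 6M/(b σ_allow) = 6×2.3000×10^8/(105×106.1) = 123900 mm².
h = 351.9 mm.

h = 352 mm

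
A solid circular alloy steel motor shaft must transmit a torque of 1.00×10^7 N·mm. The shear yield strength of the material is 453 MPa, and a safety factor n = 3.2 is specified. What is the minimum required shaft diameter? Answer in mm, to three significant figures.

Allowable shear stress τ_allow = 453/3.2 = 141.6 MPa.
For a solid shaft τ = 16T/(πd³), so d³ = 16T/(π τ_allow) = 16×1.0000×10^7/(π×141.6) = 359800 mm³.
d = (359800)^(1/3) = 71.12 mm.

d = 71.1 mm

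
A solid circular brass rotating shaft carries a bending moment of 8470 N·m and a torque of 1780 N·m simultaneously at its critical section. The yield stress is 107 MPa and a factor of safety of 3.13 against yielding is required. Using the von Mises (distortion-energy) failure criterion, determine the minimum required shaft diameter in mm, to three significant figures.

d = 137 mm

σ_allow = σ_y/n = 107/3.13 = 34.19 MPa.
For a solid shaft σ_b = 32M/(πd³) and τ = 16T/(πd³), so the von Mises stress is σ' = (16/πd³)·√(4M²+3T²).
√(4M²+3T²) = √(4×(8.470×10^6)² + 3×(1.780×10^6)²) = 1.722×10^7 N·mm.
d³ = 16×1.722×10^7/(π×34.19) = 2.565×10^6 mm³.
d = 136.9 mm.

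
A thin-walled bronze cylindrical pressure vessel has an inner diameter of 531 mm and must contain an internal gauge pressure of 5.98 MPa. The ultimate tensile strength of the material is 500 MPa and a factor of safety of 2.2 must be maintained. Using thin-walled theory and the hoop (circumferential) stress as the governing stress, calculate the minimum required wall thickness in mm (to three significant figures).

σ_allow = 500/2.2 = 227.3 MPa.
Hoop stress σ_h = pD/(2t), so t = pD/(2σ_allow) = 5.98×531/(2×227.3) = 6.986 mm.

t = 6.99 mm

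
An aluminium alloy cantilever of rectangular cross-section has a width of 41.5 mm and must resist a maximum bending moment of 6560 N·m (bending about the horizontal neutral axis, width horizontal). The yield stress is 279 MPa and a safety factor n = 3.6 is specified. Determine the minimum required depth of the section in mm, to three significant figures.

h = 111 mm

σ_allow = 279/3.6 = 77.50 MPa.
For a rectangular section σ = 6M/(bh²), so h² = 6M/(b σ_allow) = 6×6560000/(41.5×77.50) = 12240 mm².
h = 110.6 mm.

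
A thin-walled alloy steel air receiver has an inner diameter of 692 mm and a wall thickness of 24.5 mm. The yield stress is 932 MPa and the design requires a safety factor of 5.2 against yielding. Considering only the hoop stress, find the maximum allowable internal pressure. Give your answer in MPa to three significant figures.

p_allow = 12.7 MPa

σ_allow = 932/5.2 = 179.2 MPa.
σ_h = pD/(2t) → p_allow = 2σ_allow t/D = 2×179.2×24.5/692 = 12.69 MPa.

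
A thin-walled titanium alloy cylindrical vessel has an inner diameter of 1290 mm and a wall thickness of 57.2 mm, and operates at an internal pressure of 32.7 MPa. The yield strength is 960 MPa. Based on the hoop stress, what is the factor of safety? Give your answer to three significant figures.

σ_h = pD/(2t) = 32.7×1290/(2×57.2) = 368.7 MPa.
n = 960/368.7 = 2.604.

n = 2.60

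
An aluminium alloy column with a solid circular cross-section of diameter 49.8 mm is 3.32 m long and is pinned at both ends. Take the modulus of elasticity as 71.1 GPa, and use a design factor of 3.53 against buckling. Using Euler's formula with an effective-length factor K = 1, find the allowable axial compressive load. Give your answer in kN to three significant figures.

P_allow = 5.45 kN

I = πd⁴/64 = π×49.8⁴/64 = 301900 mm⁴.
Effective length L_e = KL = 1×3.32 m = 3320 mm.
Euler critical load P_cr = π²EI/L_e² = π²×71100×301900/3320² = 19220 N.
P_allow = P_cr/n = 19220/3.53 = 5445 N.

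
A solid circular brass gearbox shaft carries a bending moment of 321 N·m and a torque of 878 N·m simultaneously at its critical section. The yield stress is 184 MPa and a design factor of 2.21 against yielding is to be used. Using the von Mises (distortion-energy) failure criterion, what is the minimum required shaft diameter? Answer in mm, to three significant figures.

d = 46.6 mm

σ_allow = σ_y/n = 184/2.21 = 83.26 MPa.
For a solid shaft σ_b = 32M/(πd³) and τ = 16T/(πd³), so the von Mises stress is σ' = (16/πd³)·√(4M²+3T²).
√(4M²+3T²) = √(4×(321000)² + 3×(878000)²) = 1.651×10^6 N·mm.
d³ = 16×1.651×10^6/(π×83.26) = 101000 mm³.
d = 46.57 mm.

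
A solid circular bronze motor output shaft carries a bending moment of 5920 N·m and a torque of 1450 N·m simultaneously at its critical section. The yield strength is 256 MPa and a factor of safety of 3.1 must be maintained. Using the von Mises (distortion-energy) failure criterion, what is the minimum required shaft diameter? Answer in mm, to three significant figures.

d = 90.7 mm

σ_allow = σ_y/n = 256/3.1 = 82.58 MPa.
For a solid shaft σ_b = 32M/(πd³) and τ = 16T/(πd³), so the von Mises stress is σ' = (16/πd³)·√(4M²+3T²).
√(4M²+3T²) = √(4×(5.920×10^6)² + 3×(1.450×10^6)²) = 1.210×10^7 N·mm.
d³ = 16×1.210×10^7/(π×82.58) = 746400 mm³.
d = 90.71 mm.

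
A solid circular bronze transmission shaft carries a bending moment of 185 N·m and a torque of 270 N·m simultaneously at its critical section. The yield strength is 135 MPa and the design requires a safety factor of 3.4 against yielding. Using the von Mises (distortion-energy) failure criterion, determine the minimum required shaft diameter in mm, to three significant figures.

σ_allow = σ_y/n = 135/3.4 = 39.71 MPa.
For a solid shaft σ_b = 32M/(πd³) and τ = 16T/(πd³), so the von Mises stress is σ' = (16/πd³)·√(4M²+3T²).
√(4M²+3T²) = √(4×(185000)² + 3×(270000)²) = 596300 N·mm.
d³ = 16×596300/(π×39.71) = 76490 mm³.
d = 42.45 mm.

d = 42.4 mm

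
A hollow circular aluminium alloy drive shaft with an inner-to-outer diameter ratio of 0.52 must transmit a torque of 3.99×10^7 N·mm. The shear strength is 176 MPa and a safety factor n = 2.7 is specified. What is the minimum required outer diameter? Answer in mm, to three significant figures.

τ_allow = 176/2.7 = 65.19 MPa.
For a hollow shaft τ = 16T/[πd_o³(1−k⁴)] with k = 0.52, so 1−k⁴ = 0.9269.
d_o³ = 16T/[π τ_allow (1−k⁴)] = 16×3.9900×10^7/(π×65.19×0.9269) = 3.363×10^6 mm³.
d_o = 149.8 mm.

d_o = 150 mm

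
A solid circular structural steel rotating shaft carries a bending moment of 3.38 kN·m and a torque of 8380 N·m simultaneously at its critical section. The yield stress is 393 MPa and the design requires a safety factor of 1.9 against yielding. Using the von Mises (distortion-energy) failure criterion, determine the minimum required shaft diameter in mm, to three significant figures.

d = 73.3 mm

σ_allow = σ_y/n = 393/1.9 = 206.8 MPa.
For a solid shaft σ_b = 32M/(πd³) and τ = 16T/(πd³), so the von Mises stress is σ' = (16/πd³)·√(4M²+3T²).
√(4M²+3T²) = √(4×(3.380×10^6)² + 3×(8.380×10^6)²) = 1.601×10^7 N·mm.
d³ = 16×1.601×10^7/(π×206.8) = 394200 mm³.
d = 73.33 mm.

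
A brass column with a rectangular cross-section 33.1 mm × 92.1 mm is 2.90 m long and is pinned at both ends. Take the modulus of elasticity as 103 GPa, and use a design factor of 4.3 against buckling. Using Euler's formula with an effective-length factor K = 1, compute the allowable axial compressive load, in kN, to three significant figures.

Buckling occurs about the weak axis: I_min = h·b³/12 = 92.1×33.1³/12 = 278300 mm⁴ (b = 33.1 mm is the smaller dimension).
Effective length L_e = KL = 1×2.90 m = 2900 mm.
Euler critical load P_cr = π²EI/L_e² = π²×103000×278300/2900² = 33640 N.
P_allow = P_cr/n = 33640/4.3 = 7824 N.

P_allow = 7.82 kN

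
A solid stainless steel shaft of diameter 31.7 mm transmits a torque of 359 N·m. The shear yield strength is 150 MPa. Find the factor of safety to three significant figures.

τ = 16T/(πd³) = 16×359000/(π×31.7³) = 57.40 MPa.
n = τ_limit/τ = 150/57.40 = 2.613.

n = 2.61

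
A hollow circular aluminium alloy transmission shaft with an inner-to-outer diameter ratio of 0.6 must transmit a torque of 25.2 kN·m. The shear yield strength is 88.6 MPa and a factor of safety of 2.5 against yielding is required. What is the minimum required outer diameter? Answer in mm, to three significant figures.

τ_allow = 88.6/2.5 = 35.44 MPa.
For a hollow shaft τ = 16T/[πd_o³(1−k⁴)] with k = 0.6, so 1−k⁴ = 0.8704.
d_o³ = 16T/[π τ_allow (1−k⁴)] = 16×2.5200×10^7/(π×35.44×0.8704) = 4.161×10^6 mm³.
d_o = 160.8 mm.

d_o = 161 mm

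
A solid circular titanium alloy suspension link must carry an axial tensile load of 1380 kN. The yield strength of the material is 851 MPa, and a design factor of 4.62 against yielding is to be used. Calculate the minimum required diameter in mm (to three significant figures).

d = 97.7 mm

Allowable stress σ_allow = 851/4.62 = 184.2 MPa.
Required area A = F/σ_allow = 1380000/184.2 = 7492 mm².
A = πd²/4 → d = √(4A/π) = 97.67 mm.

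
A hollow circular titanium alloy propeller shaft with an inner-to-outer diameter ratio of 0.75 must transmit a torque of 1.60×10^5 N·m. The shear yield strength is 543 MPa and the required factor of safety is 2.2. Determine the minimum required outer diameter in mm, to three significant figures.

d_o = 169 mm

τ_allow = 543/2.2 = 246.8 MPa.
For a hollow shaft τ = 16T/[πd_o³(1−k⁴)] with k = 0.75, so 1−k⁴ = 0.6836.
d_o³ = 16T/[π τ_allow (1−k⁴)] = 16×1.6000×10^8/(π×246.8×0.6836) = 4.830×10^6 mm³.
d_o = 169.0 mm.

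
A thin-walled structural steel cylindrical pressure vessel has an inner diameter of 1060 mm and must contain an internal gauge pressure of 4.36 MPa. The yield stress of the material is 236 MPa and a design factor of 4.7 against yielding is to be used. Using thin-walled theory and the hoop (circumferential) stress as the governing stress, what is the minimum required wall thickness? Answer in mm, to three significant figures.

t = 46.0 mm

σ_allow = 236/4.7 = 50.21 MPa.
Hoop stress σ_h = pD/(2t), so t = pD/(2σ_allow) = 4.36×1060/(2×50.21) = 46.02 mm.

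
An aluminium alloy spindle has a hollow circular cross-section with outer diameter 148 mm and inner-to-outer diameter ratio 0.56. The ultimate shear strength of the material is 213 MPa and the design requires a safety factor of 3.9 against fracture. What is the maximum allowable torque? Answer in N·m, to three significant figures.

τ_allow = 213/3.9 = 54.62 MPa.
For a hollow shaft T_allow = τ_allow·πd_o³(1−k⁴)/16 with 1−k⁴ = 0.9017, so πd_o³(1−k⁴)/16 = 573900 mm³.
T_allow = 54.62×573900 = 3.135×10^7 N·mm = 31350 N·m.

T_allow = 31300 N·m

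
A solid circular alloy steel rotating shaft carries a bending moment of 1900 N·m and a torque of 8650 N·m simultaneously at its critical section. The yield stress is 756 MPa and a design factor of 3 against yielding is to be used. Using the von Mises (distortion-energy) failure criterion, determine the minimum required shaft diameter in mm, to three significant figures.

d = 67.9 mm

σ_allow = σ_y/n = 756/3 = 252.0 MPa.
For a solid shaft σ_b = 32M/(πd³) and τ = 16T/(πd³), so the von Mises stress is σ' = (16/πd³)·√(4M²+3T²).
√(4M²+3T²) = √(4×(1.900×10^6)² + 3×(8.650×10^6)²) = 1.546×10^7 N·mm.
d³ = 16×1.546×10^7/(π×252.0) = 312400 mm³.
d = 67.85 mm.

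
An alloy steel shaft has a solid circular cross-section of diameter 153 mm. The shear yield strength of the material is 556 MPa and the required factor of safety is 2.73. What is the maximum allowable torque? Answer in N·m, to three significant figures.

τ_allow = 556/2.73 = 203.7 MPa.
For a solid shaft T_allow = τ_allow·πd³/16; πd³/16 = π×153³/16 = 703200 mm³.
T_allow = 203.7×703200 = 1.432×10^8 N·mm = 143200 N·m.

T_allow = 1.43×10^5 N·m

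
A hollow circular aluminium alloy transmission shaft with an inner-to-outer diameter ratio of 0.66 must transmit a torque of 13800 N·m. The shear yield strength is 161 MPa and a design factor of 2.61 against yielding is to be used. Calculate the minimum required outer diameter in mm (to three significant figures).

τ_allow = 161/2.61 = 61.69 MPa.
For a hollow shaft τ = 16T/[πd_o³(1−k⁴)] with k = 0.66, so 1−k⁴ = 0.8103.
d_o³ = 16T/[π τ_allow (1−k⁴)] = 16×1.3800×10^7/(π×61.69×0.8103) = 1.406×10^6 mm³.
d_o = 112.0 mm.

d_o = 112 mm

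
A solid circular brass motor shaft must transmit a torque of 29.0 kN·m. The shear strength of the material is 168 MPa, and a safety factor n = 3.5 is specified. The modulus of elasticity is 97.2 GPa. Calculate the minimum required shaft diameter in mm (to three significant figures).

Allowable shear stress τ_allow = 168/3.5 = 48.00 MPa.
For a solid shaft τ = 16T/(πd³), so d³ = 16T/(π τ_allow) = 16×2.9000×10^7/(π×48.00) = 3.077×10^6 mm³.
d = (3.077×10^6)^(1/3) = 145.4 mm.

d = 145 mm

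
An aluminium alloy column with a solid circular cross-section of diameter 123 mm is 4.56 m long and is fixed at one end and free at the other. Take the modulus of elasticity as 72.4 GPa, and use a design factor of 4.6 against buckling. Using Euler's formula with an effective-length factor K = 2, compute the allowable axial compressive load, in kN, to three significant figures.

I = πd⁴/64 = π×123⁴/64 = 1.124×10^7 mm⁴.
Effective length L_e = KL = 2×4.56 m = 9120 mm.
Euler critical load P_cr = π²EI/L_e² = π²×72400×1.124×10^7/9120² = 96520 N.
P_allow = P_cr/n = 96520/4.6 = 20980 N.

P_allow = 21.0 kN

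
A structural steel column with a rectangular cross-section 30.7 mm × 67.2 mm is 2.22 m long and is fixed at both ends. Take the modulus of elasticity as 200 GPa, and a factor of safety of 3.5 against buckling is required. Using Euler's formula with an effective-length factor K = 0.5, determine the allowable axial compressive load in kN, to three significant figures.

Buckling occurs about the weak axis: I_min = h·b³/12 = 67.2×30.7³/12 = 162000 mm⁴ (b = 30.7 mm is the smaller dimension).
Effective length L_e = KL = 0.5×2.22 m = 1110 mm.
Euler critical load P_cr = π²EI/L_e² = π²×200000×162000/1110² = 259600 N.
P_allow = P_cr/n = 259600/3.5 = 74170 N.

P_allow = 74.2 kN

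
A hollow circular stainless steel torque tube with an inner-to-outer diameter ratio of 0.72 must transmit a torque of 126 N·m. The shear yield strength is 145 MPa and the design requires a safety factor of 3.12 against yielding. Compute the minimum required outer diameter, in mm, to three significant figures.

τ_allow = 145/3.12 = 46.47 MPa.
For a hollow shaft τ = 16T/[πd_o³(1−k⁴)] with k = 0.72, so 1−k⁴ = 0.7313.
d_o³ = 16T/[π τ_allow (1−k⁴)] = 16×126000/(π×46.47×0.7313) = 18880 mm³.
d_o = 26.63 mm.

d_o = 26.6 mm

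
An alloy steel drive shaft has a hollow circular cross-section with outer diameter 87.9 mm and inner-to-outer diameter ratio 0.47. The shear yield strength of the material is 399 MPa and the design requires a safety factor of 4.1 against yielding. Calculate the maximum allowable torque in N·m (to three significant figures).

τ_allow = 399/4.1 = 97.32 MPa.
For a hollow shaft T_allow = τ_allow·πd_o³(1−k⁴)/16 with 1−k⁴ = 0.9512, so πd_o³(1−k⁴)/16 = 126800 mm³.
T_allow = 97.32×126800 = 1.234×10^7 N·mm = 12340 N·m.

T_allow = 12300 N·m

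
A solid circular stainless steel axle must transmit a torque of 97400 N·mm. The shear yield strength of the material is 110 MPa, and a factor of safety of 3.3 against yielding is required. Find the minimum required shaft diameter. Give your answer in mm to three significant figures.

d = 24.6 mm

Allowable shear stress τ_allow = 110/3.3 = 33.33 MPa.
For a solid shaft τ = 16T/(πd³), so d³ = 16T/(π τ_allow) = 16×97400/(π×33.33) = 14880 mm³.
d = (14880)^(1/3) = 24.60 mm.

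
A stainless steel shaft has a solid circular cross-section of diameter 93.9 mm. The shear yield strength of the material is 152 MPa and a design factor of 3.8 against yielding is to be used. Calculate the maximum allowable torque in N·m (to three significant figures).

τ_allow = 152/3.8 = 40.00 MPa.
For a solid shaft T_allow = τ_allow·πd³/16; πd³/16 = π×93.9³/16 = 162600 mm³.
T_allow = 40.00×162600 = 6.503×10^6 N·mm = 6503 N·m.

T_allow = 6500 N·m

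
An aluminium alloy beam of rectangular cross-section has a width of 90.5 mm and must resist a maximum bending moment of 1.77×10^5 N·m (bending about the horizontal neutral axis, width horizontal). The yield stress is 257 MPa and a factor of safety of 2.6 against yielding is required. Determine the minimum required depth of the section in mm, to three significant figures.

h = 345 mm

σ_allow = 257/2.6 = 98.85 MPa.
For a rectangular section σ = 6M/(bh²), so h² = 6M/(b σ_allow) = 6×1.7700×10^8/(90.5×98.85) = 118700 mm².
h = 344.6 mm.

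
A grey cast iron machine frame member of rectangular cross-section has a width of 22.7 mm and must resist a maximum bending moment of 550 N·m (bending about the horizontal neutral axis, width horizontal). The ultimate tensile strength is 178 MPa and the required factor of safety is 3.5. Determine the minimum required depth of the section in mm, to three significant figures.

h = 53.5 mm

σ_allow = 178/3.5 = 50.86 MPa.
For a rectangular section σ = 6M/(bh²), so h² = 6M/(b σ_allow) = 6×550000/(22.7×50.86) = 2858 mm².
h = 53.46 mm.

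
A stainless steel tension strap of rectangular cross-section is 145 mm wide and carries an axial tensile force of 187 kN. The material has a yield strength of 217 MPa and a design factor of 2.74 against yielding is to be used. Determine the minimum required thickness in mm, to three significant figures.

σ_allow = 217/2.74 = 79.20 MPa.
Required area A = F/σ_allow = 187000/79.20 = 2361 mm².
t = A/w = 2361/145 = 16.28 mm.

t = 16.3 mm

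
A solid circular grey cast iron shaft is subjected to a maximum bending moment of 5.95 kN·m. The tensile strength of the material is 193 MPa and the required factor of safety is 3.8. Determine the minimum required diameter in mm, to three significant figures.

σ_allow = 193/3.8 = 50.79 MPa.
For a solid circular section σ = 32M/(πd³), so d³ = 32M/(π σ_allow) = 32×5950000/(π×50.79) = 1.193×10^6 mm³.
d = 106.1 mm.

d = 106 mm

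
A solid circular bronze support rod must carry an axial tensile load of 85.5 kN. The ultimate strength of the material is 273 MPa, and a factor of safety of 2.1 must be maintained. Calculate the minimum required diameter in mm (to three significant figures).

Allowable stress σ_allow = 273/2.1 = 130.0 MPa.
Required area A = F/σ_allow = 85500/130.0 = 657.7 mm².
A = πd²/4 → d = √(4A/π) = 28.94 mm.

d = 28.9 mm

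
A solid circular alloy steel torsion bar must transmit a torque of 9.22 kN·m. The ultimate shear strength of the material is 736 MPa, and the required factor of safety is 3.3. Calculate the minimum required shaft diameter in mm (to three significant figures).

d = 59.5 mm

Allowable shear stress τ_allow = 736/3.3 = 223.0 MPa.
For a solid shaft τ = 16T/(πd³), so d³ = 16T/(π τ_allow) = 16×9220000/(π×223.0) = 210500 mm³.
d = (210500)^(1/3) = 59.49 mm.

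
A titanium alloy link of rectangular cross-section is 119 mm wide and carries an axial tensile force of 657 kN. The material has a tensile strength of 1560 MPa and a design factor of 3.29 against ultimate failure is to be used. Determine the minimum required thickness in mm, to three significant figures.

t = 11.6 mm

σ_allow = 1560/3.29 = 474.2 MPa.
Required area A = F/σ_allow = 657000/474.2 = 1386 mm².
t = A/w = 1386/119 = 11.64 mm.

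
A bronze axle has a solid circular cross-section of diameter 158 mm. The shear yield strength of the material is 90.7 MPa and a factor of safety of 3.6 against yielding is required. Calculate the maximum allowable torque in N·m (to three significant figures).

τ_allow = 90.7/3.6 = 25.19 MPa.
For a solid shaft T_allow = τ_allow·πd³/16; πd³/16 = π×158³/16 = 774500 mm³.
T_allow = 25.19×774500 = 1.951×10^7 N·mm = 19510 N·m.

T_allow = 19500 N·m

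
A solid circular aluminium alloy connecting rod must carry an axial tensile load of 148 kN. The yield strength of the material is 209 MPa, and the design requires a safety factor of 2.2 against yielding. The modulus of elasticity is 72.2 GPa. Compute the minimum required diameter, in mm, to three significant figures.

Allowable stress σ_allow = 209/2.2 = 95.00 MPa.
Required area A = F/σ_allow = 148000/95.00 = 1558 mm².
A = πd²/4 → d = √(4A/π) = 44.54 mm.

d = 44.5 mm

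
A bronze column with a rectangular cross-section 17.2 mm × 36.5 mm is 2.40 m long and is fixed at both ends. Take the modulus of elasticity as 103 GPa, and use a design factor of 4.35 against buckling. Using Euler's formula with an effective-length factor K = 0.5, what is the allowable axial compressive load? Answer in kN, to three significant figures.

Buckling occurs about the weak axis: I_min = h·b³/12 = 36.5×17.2³/12 = 15480 mm⁴ (b = 17.2 mm is the smaller dimension).
Effective length L_e = KL = 0.5×2.40 m = 1200 mm.
Euler critical load P_cr = π²EI/L_e² = π²×103000×15480/1200² = 10930 N.
P_allow = P_cr/n = 10930/4.35 = 2512 N.

P_allow = 2.51 kN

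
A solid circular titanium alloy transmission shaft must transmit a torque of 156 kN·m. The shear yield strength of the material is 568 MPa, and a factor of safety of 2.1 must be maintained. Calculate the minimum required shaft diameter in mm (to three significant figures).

d = 143 mm

Allowable shear stress τ_allow = 568/2.1 = 270.5 MPa.
For a solid shaft τ = 16T/(πd³), so d³ = 16T/(π τ_allow) = 16×1.5600×10^8/(π×270.5) = 2.937×10^6 mm³.
d = (2.937×10^6)^(1/3) = 143.2 mm.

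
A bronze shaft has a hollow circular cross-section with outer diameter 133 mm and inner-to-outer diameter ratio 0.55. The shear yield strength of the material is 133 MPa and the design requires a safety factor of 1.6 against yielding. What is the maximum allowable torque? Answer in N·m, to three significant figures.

T_allow = 34900 N·m

τ_allow = 133/1.6 = 83.12 MPa.
For a hollow shaft T_allow = τ_allow·πd_o³(1−k⁴)/16 with 1−k⁴ = 0.9085, so πd_o³(1−k⁴)/16 = 419700 mm³.
T_allow = 83.12×419700 = 3.488×10^7 N·mm = 34880 N·m.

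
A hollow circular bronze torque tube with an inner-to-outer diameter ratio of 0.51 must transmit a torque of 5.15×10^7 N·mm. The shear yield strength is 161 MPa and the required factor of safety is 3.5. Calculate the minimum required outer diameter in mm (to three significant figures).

d_o = 183 mm

τ_allow = 161/3.5 = 46.00 MPa.
For a hollow shaft τ = 16T/[πd_o³(1−k⁴)] with k = 0.51, so 1−k⁴ = 0.9323.
d_o³ = 16T/[π τ_allow (1−k⁴)] = 16×5.1500×10^7/(π×46.00×0.9323) = 6.116×10^6 mm³.
d_o = 182.9 mm.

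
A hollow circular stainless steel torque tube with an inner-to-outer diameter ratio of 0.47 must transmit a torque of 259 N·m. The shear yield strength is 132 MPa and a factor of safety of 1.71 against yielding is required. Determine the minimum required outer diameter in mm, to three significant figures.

τ_allow = 132/1.71 = 77.19 MPa.
For a hollow shaft τ = 16T/[πd_o³(1−k⁴)] with k = 0.47, so 1−k⁴ = 0.9512.
d_o³ = 16T/[π τ_allow (1−k⁴)] = 16×259000/(π×77.19×0.9512) = 17960 mm³.
d_o = 26.19 mm.

d_o = 26.2 mm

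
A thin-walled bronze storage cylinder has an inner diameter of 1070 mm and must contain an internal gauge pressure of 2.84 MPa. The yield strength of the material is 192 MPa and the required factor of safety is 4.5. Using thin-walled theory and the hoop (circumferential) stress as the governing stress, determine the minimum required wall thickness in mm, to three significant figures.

σ_allow = 192/4.5 = 42.67 MPa.
Hoop stress σ_h = pD/(2t), so t = pD/(2σ_allow) = 2.84×1070/(2×42.67) = 35.61 mm.

t = 35.6 mm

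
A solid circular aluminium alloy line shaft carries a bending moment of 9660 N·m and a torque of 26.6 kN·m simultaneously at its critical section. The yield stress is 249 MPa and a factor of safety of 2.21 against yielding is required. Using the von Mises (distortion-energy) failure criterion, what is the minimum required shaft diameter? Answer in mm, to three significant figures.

d = 131 mm

σ_allow = σ_y/n = 249/2.21 = 112.7 MPa.
For a solid shaft σ_b = 32M/(πd³) and τ = 16T/(πd³), so the von Mises stress is σ' = (16/πd³)·√(4M²+3T²).
√(4M²+3T²) = √(4×(9.660×10^6)² + 3×(2.660×10^7)²) = 4.996×10^7 N·mm.
d³ = 16×4.996×10^7/(π×112.7) = 2.258×10^6 mm³.
d = 131.2 mm.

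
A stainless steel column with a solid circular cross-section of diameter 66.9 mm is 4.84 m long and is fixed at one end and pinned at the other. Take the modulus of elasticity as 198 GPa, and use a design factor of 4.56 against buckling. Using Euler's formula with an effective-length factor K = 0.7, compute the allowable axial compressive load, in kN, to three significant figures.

P_allow = 36.7 kN

I = πd⁴/64 = π×66.9⁴/64 = 983300 mm⁴.
Effective length L_e = KL = 0.7×4.84 m = 3388 mm.
Euler critical load P_cr = π²EI/L_e² = π²×198000×983300/3388² = 167400 N.
P_allow = P_cr/n = 167400/4.56 = 36710 N.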